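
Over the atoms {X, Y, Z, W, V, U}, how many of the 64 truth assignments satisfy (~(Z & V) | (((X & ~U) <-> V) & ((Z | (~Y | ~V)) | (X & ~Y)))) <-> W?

Initial set: {((~(Z & V) | (((X & ~U) <-> V) & ((Z | (~Y | ~V)) | (X & ~Y)))) <-> W)}.
((~(Z & V) | (((X & ~U) <-> V) & ((Z | (~Y | ~V)) | (X & ~Y)))) <-> W): β-rule — branch into (~(Z & V) | (((X & ~U) <-> V) & ((Z | (~Y | ~V)) | (X & ~Y)))), W  //  ~(~(Z & V) | (((X & ~U) <-> V) & ((Z | (~Y | ~V)) | (X & ~Y)))), ~W.
  branch 1 (add (~(Z & V) | (((X & ~U) <-> V) & ((Z | (~Y | ~V)) | (X & ~Y)))), W):
    (~(Z & V) | (((X & ~U) <-> V) & ((Z | (~Y | ~V)) | (X & ~Y)))): β-rule — branch into ~(Z & V)  //  (((X & ~U) <-> V) & ((Z | (~Y | ~V)) | (X & ~Y))).
      branch 1.1 (add ~(Z & V)):
        ~(Z & V): β-rule — branch into ~Z  //  ~V.
          branch 1.1.1 (add ~Z):
            ○ open, literals {W=1, Z=0}.
          branch 1.1.2 (add ~V):
            ○ open, literals {V=0, W=1}.
      branch 1.2 (add (((X & ~U) <-> V) & ((Z | (~Y | ~V)) | (X & ~Y)))):
        (((X & ~U) <-> V) & ((Z | (~Y | ~V)) | (X & ~Y))): α-rule — add ((X & ~U) <-> V), ((Z | (~Y | ~V)) | (X & ~Y)).
        ((X & ~U) <-> V): β-rule — branch into (X & ~U), V  //  ~(X & ~U), ~V.
          branch 1.2.1 (add (X & ~U), V):
            (X & ~U): α-rule — add X, ~U.
            ((Z | (~Y | ~V)) | (X & ~Y)): β-rule — branch into (Z | (~Y | ~V))  //  (X & ~Y).
              branch 1.2.1.1 (add (Z | (~Y | ~V))):
                (Z | (~Y | ~V)): β-rule — branch into Z  //  (~Y | ~V).
                  branch 1.2.1.1.1 (add Z):
                    ○ open, literals {U=0, V=1, W=1, X=1, Z=1}.
                  branch 1.2.1.1.2 (add (~Y | ~V)):
                    (~Y | ~V): β-rule — branch into ~Y  //  ~V.
                      branch 1.2.1.1.2.1 (add ~Y):
                        ○ open, literals {U=0, V=1, W=1, X=1, Y=0}.
                      branch 1.2.1.1.2.2 (add ~V):
                        × closes — contains both V and ~V.
              branch 1.2.1.2 (add (X & ~Y)):
                (X & ~Y): α-rule — add X, ~Y.
                ○ open, literals {U=0, V=1, W=1, X=1, Y=0}.
          branch 1.2.2 (add ~(X & ~U), ~V):
            ((Z | (~Y | ~V)) | (X & ~Y)): β-rule — branch into (Z | (~Y | ~V))  //  (X & ~Y).
              branch 1.2.2.1 (add (Z | (~Y | ~V))):
                ~(X & ~U): β-rule — branch into ~X  //  ~~U.
                  branch 1.2.2.1.1 (add ~X):
                    (Z | (~Y | ~V)): β-rule — branch into Z  //  (~Y | ~V).
                      branch 1.2.2.1.1.1 (add Z):
                        ○ open, literals {V=0, W=1, X=0, Z=1}.
                      branch 1.2.2.1.1.2 (add (~Y | ~V)):
                        (~Y | ~V): β-rule — branch into ~Y  //  ~V.
                          branch 1.2.2.1.1.2.1 (add ~Y):
                            ○ open, literals {V=0, W=1, X=0, Y=0}.
                          branch 1.2.2.1.1.2.2 (add ~V):
                            ○ open, literals {V=0, W=1, X=0}.
                  branch 1.2.2.1.2 (add ~~U):
                    (Z | (~Y | ~V)): β-rule — branch into Z  //  (~Y | ~V).
                      branch 1.2.2.1.2.1 (add Z):
                        ○ open, literals {U=1, V=0, W=1, Z=1}.
                      branch 1.2.2.1.2.2 (add (~Y | ~V)):
                        (~Y | ~V): β-rule — branch into ~Y  //  ~V.
                          branch 1.2.2.1.2.2.1 (add ~Y):
                            ○ open, literals {U=1, V=0, W=1, Y=0}.
                          branch 1.2.2.1.2.2.2 (add ~V):
                            ○ open, literals {U=1, V=0, W=1}.
              branch 1.2.2.2 (add (X & ~Y)):
                (X & ~Y): α-rule — add X, ~Y.
                ~(X & ~U): β-rule — branch into ~X  //  ~~U.
                  branch 1.2.2.2.1 (add ~X):
                    × closes — contains both X and ~X.
                  branch 1.2.2.2.2 (add ~~U):
                    ○ open, literals {U=1, V=0, W=1, X=1, Y=0}.
  branch 2 (add ~(~(Z & V) | (((X & ~U) <-> V) & ((Z | (~Y | ~V)) | (X & ~Y)))), ~W):
    ~(~(Z & V) | (((X & ~U) <-> V) & ((Z | (~Y | ~V)) | (X & ~Y)))): α-rule — add ~~(Z & V), ~(((X & ~U) <-> V) & ((Z | (~Y | ~V)) | (X & ~Y))).
    ~~(Z & V): α-rule — add Z, V.
    ~(((X & ~U) <-> V) & ((Z | (~Y | ~V)) | (X & ~Y))): β-rule — branch into ~((X & ~U) <-> V)  //  ~((Z | (~Y | ~V)) | (X & ~Y)).
      branch 2.1 (add ~((X & ~U) <-> V)):
        ~((X & ~U) <-> V): β-rule — branch into (X & ~U), ~V  //  ~(X & ~U), V.
          branch 2.1.1 (add (X & ~U), ~V):
            × closes — contains both V and ~V.
          branch 2.1.2 (add ~(X & ~U), V):
            ~(X & ~U): β-rule — branch into ~X  //  ~~U.
              branch 2.1.2.1 (add ~X):
                ○ open, literals {V=1, W=0, X=0, Z=1}.
              branch 2.1.2.2 (add ~~U):
                ○ open, literals {U=1, V=1, W=0, Z=1}.
      branch 2.2 (add ~((Z | (~Y | ~V)) | (X & ~Y))):
        ~((Z | (~Y | ~V)) | (X & ~Y)): α-rule — add ~(Z | (~Y | ~V)), ~(X & ~Y).
        ~(Z | (~Y | ~V)): α-rule — add ~Z, ~(~Y | ~V).
        × closes — contains both Z and ~Z.
4 branches closed, 14 open.
Each open branch fixes some atoms; the unmentioned ones are free. Counting distinct full assignments: branch {W=1, Z=0} (X, Y, V, U) contributes 16 new; branch {V=0, W=1} (X, Y, Z, U) contributes 8 new; branch {U=0, V=1, W=1, X=1, Z=1} (Y) contributes 2 new; branch {U=0, V=1, W=1, X=1, Y=0} (Z) contributes 0 new; branch {U=0, V=1, W=1, X=1, Y=0} (Z) contributes 0 new; branch {V=0, W=1, X=0, Z=1} (Y, U) contributes 0 new; branch {V=0, W=1, X=0, Y=0} (Z, U) contributes 0 new; branch {V=0, W=1, X=0} (Y, Z, U) contributes 0 new; branch {U=1, V=0, W=1, Z=1} (X, Y) contributes 0 new; branch {U=1, V=0, W=1, Y=0} (X, Z) contributes 0 new; branch {U=1, V=0, W=1} (X, Y, Z) contributes 0 new; branch {U=1, V=0, W=1, X=1, Y=0} (Z) contributes 0 new; branch {V=1, W=0, X=0, Z=1} (Y, U) contributes 4 new; branch {U=1, V=1, W=0, Z=1} (X, Y) contributes 2 new. Total: 32.

32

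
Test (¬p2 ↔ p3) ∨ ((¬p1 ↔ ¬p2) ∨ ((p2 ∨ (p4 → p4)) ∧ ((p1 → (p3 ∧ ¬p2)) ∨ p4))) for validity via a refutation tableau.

Assume the negation and expand:
Initial set: {¬((¬p2 ↔ p3) ∨ ((¬p1 ↔ ¬p2) ∨ ((p2 ∨ (p4 → p4)) ∧ ((p1 → (p3 ∧ ¬p2)) ∨ p4))))}.
¬((¬p2 ↔ p3) ∨ ((¬p1 ↔ ¬p2) ∨ ((p2 ∨ (p4 → p4)) ∧ ((p1 → (p3 ∧ ¬p2)) ∨ p4)))): α-rule — add ¬(¬p2 ↔ p3), ¬((¬p1 ↔ ¬p2) ∨ ((p2 ∨ (p4 → p4)) ∧ ((p1 → (p3 ∧ ¬p2)) ∨ p4))).
¬((¬p1 ↔ ¬p2) ∨ ((p2 ∨ (p4 → p4)) ∧ ((p1 → (p3 ∧ ¬p2)) ∨ p4))): α-rule — add ¬(¬p1 ↔ ¬p2), ¬((p2 ∨ (p4 → p4)) ∧ ((p1 → (p3 ∧ ¬p2)) ∨ p4)).
¬(¬p2 ↔ p3): β-rule — branch into ¬p2, ¬p3  //  ¬¬p2, p3.
  branch 1 (add ¬p2, ¬p3):
    ¬(¬p1 ↔ ¬p2): β-rule — branch into ¬p1, ¬¬p2  //  ¬¬p1, ¬p2.
      branch 1.1 (add ¬p1, ¬¬p2):
        × closes — contains both p2 and ¬p2.
      branch 1.2 (add ¬¬p1, ¬p2):
        ¬((p2 ∨ (p4 → p4)) ∧ ((p1 → (p3 ∧ ¬p2)) ∨ p4)): β-rule — branch into ¬(p2 ∨ (p4 → p4))  //  ¬((p1 → (p3 ∧ ¬p2)) ∨ p4).
          branch 1.2.1 (add ¬(p2 ∨ (p4 → p4))):
            ¬(p2 ∨ (p4 → p4)): α-rule — add ¬p2, ¬(p4 → p4).
            ¬(p4 → p4): α-rule — add p4, ¬p4.
            × closes — contains both p4 and ¬p4.
          branch 1.2.2 (add ¬((p1 → (p3 ∧ ¬p2)) ∨ p4)):
            ¬((p1 → (p3 ∧ ¬p2)) ∨ p4): α-rule — add ¬(p1 → (p3 ∧ ¬p2)), ¬p4.
            ¬(p1 → (p3 ∧ ¬p2)): α-rule — add p1, ¬(p3 ∧ ¬p2).
            ¬(p3 ∧ ¬p2): β-rule — branch into ¬p3  //  ¬¬p2.
              branch 1.2.2.1 (add ¬p3):
                ○ open, literals {p1=true, p2=false, p3=false, p4=false}.
              branch 1.2.2.2 (add ¬¬p2):
                × closes — contains both p2 and ¬p2.
  branch 2 (add ¬¬p2, p3):
    ¬(¬p1 ↔ ¬p2): β-rule — branch into ¬p1, ¬¬p2  //  ¬¬p1, ¬p2.
      branch 2.1 (add ¬p1, ¬¬p2):
        ¬((p2 ∨ (p4 → p4)) ∧ ((p1 → (p3 ∧ ¬p2)) ∨ p4)): β-rule — branch into ¬(p2 ∨ (p4 → p4))  //  ¬((p1 → (p3 ∧ ¬p2)) ∨ p4).
          branch 2.1.1 (add ¬(p2 ∨ (p4 → p4))):
            ¬(p2 ∨ (p4 → p4)): α-rule — add ¬p2, ¬(p4 → p4).
            × closes — contains both p2 and ¬p2.
          branch 2.1.2 (add ¬((p1 → (p3 ∧ ¬p2)) ∨ p4)):
            ¬((p1 → (p3 ∧ ¬p2)) ∨ p4): α-rule — add ¬(p1 → (p3 ∧ ¬p2)), ¬p4.
            ¬(p1 → (p3 ∧ ¬p2)): α-rule — add p1, ¬(p3 ∧ ¬p2).
            × closes — contains both p1 and ¬p1.
      branch 2.2 (add ¬¬p1, ¬p2):
        × closes — contains both p2 and ¬p2.
6 branches closed, 1 open.
An open branch gives a countermodel: p1=true, p2=false, p3=false, p4=false (unmentioned atoms arbitrary); under it the original formula is false.

Not valid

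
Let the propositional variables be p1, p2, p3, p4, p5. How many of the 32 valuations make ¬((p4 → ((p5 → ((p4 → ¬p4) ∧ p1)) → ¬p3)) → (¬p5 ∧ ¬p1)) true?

22

Initial set: {¬((p4 → ((p5 → ((p4 → ¬p4) ∧ p1)) → ¬p3)) → (¬p5 ∧ ¬p1))}.
¬((p4 → ((p5 → ((p4 → ¬p4) ∧ p1)) → ¬p3)) → (¬p5 ∧ ¬p1)): α-rule — add (p4 → ((p5 → ((p4 → ¬p4) ∧ p1)) → ¬p3)), ¬(¬p5 ∧ ¬p1).
(p4 → ((p5 → ((p4 → ¬p4) ∧ p1)) → ¬p3)): β-rule — branch into ¬p4  //  ((p5 → ((p4 → ¬p4) ∧ p1)) → ¬p3).
  branch 1 (add ¬p4):
    ¬(¬p5 ∧ ¬p1): β-rule — branch into ¬¬p5  //  ¬¬p1.
      branch 1.1 (add ¬¬p5):
        ○ open, literals {p4=false, p5=true}.
      branch 1.2 (add ¬¬p1):
        ○ open, literals {p1=true, p4=false}.
  branch 2 (add ((p5 → ((p4 → ¬p4) ∧ p1)) → ¬p3)):
    ¬(¬p5 ∧ ¬p1): β-rule — branch into ¬¬p5  //  ¬¬p1.
      branch 2.1 (add ¬¬p5):
        ((p5 → ((p4 → ¬p4) ∧ p1)) → ¬p3): β-rule — branch into ¬(p5 → ((p4 → ¬p4) ∧ p1))  //  ¬p3.
          branch 2.1.1 (add ¬(p5 → ((p4 → ¬p4) ∧ p1))):
            ¬(p5 → ((p4 → ¬p4) ∧ p1)): α-rule — add p5, ¬((p4 → ¬p4) ∧ p1).
            ¬((p4 → ¬p4) ∧ p1): β-rule — branch into ¬(p4 → ¬p4)  //  ¬p1.
              branch 2.1.1.1 (add ¬(p4 → ¬p4)):
                ¬(p4 → ¬p4): α-rule — add p4, ¬¬p4.
                ○ open, literals {p4=true, p5=true}.
              branch 2.1.1.2 (add ¬p1):
                ○ open, literals {p1=false, p5=true}.
          branch 2.1.2 (add ¬p3):
            ○ open, literals {p3=false, p5=true}.
      branch 2.2 (add ¬¬p1):
        ((p5 → ((p4 → ¬p4) ∧ p1)) → ¬p3): β-rule — branch into ¬(p5 → ((p4 → ¬p4) ∧ p1))  //  ¬p3.
          branch 2.2.1 (add ¬(p5 → ((p4 → ¬p4) ∧ p1))):
            ¬(p5 → ((p4 → ¬p4) ∧ p1)): α-rule — add p5, ¬((p4 → ¬p4) ∧ p1).
            ¬((p4 → ¬p4) ∧ p1): β-rule — branch into ¬(p4 → ¬p4)  //  ¬p1.
              branch 2.2.1.1 (add ¬(p4 → ¬p4)):
                ¬(p4 → ¬p4): α-rule — add p4, ¬¬p4.
                ○ open, literals {p1=true, p4=true, p5=true}.
              branch 2.2.1.2 (add ¬p1):
                × closes — contains both p1 and ¬p1.
          branch 2.2.2 (add ¬p3):
            ○ open, literals {p1=true, p3=false}.
1 branch closed, 7 open.
Each open branch fixes some atoms; the unmentioned ones are free. Counting distinct full assignments: branch {p4=false, p5=true} (p1, p2, p3) contributes 8 new; branch {p1=true, p4=false} (p2, p3, p5) contributes 4 new; branch {p4=true, p5=true} (p1, p2, p3) contributes 8 new; branch {p1=false, p5=true} (p2, p3, p4) contributes 0 new; branch {p3=false, p5=true} (p1, p2, p4) contributes 0 new; branch {p1=true, p4=true, p5=true} (p2, p3) contributes 0 new; branch {p1=true, p3=false} (p2, p4, p5) contributes 2 new. Total: 22.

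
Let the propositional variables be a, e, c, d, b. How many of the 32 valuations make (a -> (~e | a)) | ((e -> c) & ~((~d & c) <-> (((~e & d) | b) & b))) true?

Initial set: {((a -> (~e | a)) | ((e -> c) & ~((~d & c) <-> (((~e & d) | b) & b))))}.
((a -> (~e | a)) | ((e -> c) & ~((~d & c) <-> (((~e & d) | b) & b)))): β-rule — branch into (a -> (~e | a))  //  ((e -> c) & ~((~d & c) <-> (((~e & d) | b) & b))).
  branch 1 (add (a -> (~e | a))):
    (a -> (~e | a)): β-rule — branch into ~a  //  (~e | a).
      branch 1.1 (add ~a):
        ○ open, literals {a=F}.
      branch 1.2 (add (~e | a)):
        (~e | a): β-rule — branch into ~e  //  a.
          branch 1.2.1 (add ~e):
            ○ open, literals {e=F}.
          branch 1.2.2 (add a):
            ○ open, literals {a=T}.
  branch 2 (add ((e -> c) & ~((~d & c) <-> (((~e & d) | b) & b)))):
    ((e -> c) & ~((~d & c) <-> (((~e & d) | b) & b))): α-rule — add (e -> c), ~((~d & c) <-> (((~e & d) | b) & b)).
    (e -> c): β-rule — branch into ~e  //  c.
      branch 2.1 (add ~e):
        ~((~d & c) <-> (((~e & d) | b) & b)): β-rule — branch into (~d & c), ~(((~e & d) | b) & b)  //  ~(~d & c), (((~e & d) | b) & b).
          branch 2.1.1 (add (~d & c), ~(((~e & d) | b) & b)):
            (~d & c): α-rule — add ~d, c.
            ~(((~e & d) | b) & b): β-rule — branch into ~((~e & d) | b)  //  ~b.
              branch 2.1.1.1 (add ~((~e & d) | b)):
                ~((~e & d) | b): α-rule — add ~(~e & d), ~b.
                ~(~e & d): β-rule — branch into ~~e  //  ~d.
                  branch 2.1.1.1.1 (add ~~e):
                    × closes — contains both e and ~e.
                  branch 2.1.1.1.2 (add ~d):
                    ○ open, literals {b=F, c=T, d=F, e=F}.
              branch 2.1.1.2 (add ~b):
                ○ open, literals {b=F, c=T, d=F, e=F}.
          branch 2.1.2 (add ~(~d & c), (((~e & d) | b) & b)):
            (((~e & d) | b) & b): α-rule — add ((~e & d) | b), b.
            ~(~d & c): β-rule — branch into ~~d  //  ~c.
              branch 2.1.2.1 (add ~~d):
                ((~e & d) | b): β-rule — branch into (~e & d)  //  b.
                  branch 2.1.2.1.1 (add (~e & d)):
                    (~e & d): α-rule — add ~e, d.
                    ○ open, literals {b=T, d=T, e=F}.
                  branch 2.1.2.1.2 (add b):
                    ○ open, literals {b=T, d=T, e=F}.
              branch 2.1.2.2 (add ~c):
                ((~e & d) | b): β-rule — branch into (~e & d)  //  b.
                  branch 2.1.2.2.1 (add (~e & d)):
                    (~e & d): α-rule — add ~e, d.
                    ○ open, literals {b=T, c=F, d=T, e=F}.
                  branch 2.1.2.2.2 (add b):
                    ○ open, literals {b=T, c=F, e=F}.
      branch 2.2 (add c):
        ~((~d & c) <-> (((~e & d) | b) & b)): β-rule — branch into (~d & c), ~(((~e & d) | b) & b)  //  ~(~d & c), (((~e & d) | b) & b).
          branch 2.2.1 (add (~d & c), ~(((~e & d) | b) & b)):
            (~d & c): α-rule — add ~d, c.
            ~(((~e & d) | b) & b): β-rule — branch into ~((~e & d) | b)  //  ~b.
              branch 2.2.1.1 (add ~((~e & d) | b)):
                ~((~e & d) | b): α-rule — add ~(~e & d), ~b.
                ~(~e & d): β-rule — branch into ~~e  //  ~d.
                  branch 2.2.1.1.1 (add ~~e):
                    ○ open, literals {b=F, c=T, d=F, e=T}.
                  branch 2.2.1.1.2 (add ~d):
                    ○ open, literals {b=F, c=T, d=F}.
              branch 2.2.1.2 (add ~b):
                ○ open, literals {b=F, c=T, d=F}.
          branch 2.2.2 (add ~(~d & c), (((~e & d) | b) & b)):
            (((~e & d) | b) & b): α-rule — add ((~e & d) | b), b.
            ~(~d & c): β-rule — branch into ~~d  //  ~c.
              branch 2.2.2.1 (add ~~d):
                ((~e & d) | b): β-rule — branch into (~e & d)  //  b.
                  branch 2.2.2.1.1 (add (~e & d)):
                    (~e & d): α-rule — add ~e, d.
                    ○ open, literals {b=T, c=T, d=T, e=F}.
                  branch 2.2.2.1.2 (add b):
                    ○ open, literals {b=T, c=T, d=T}.
              branch 2.2.2.2 (add ~c):
                × closes — contains both c and ~c.
2 branches closed, 14 open.
Each open branch fixes some atoms; the unmentioned ones are free. Counting distinct full assignments: branch {a=F} (e, c, d, b) contributes 16 new; branch {e=F} (a, c, d, b) contributes 8 new; branch {a=T} (e, c, d, b) contributes 8 new; branch {b=F, c=T, d=F, e=F} (a) contributes 0 new; branch {b=F, c=T, d=F, e=F} (a) contributes 0 new; branch {b=T, d=T, e=F} (a, c) contributes 0 new; branch {b=T, d=T, e=F} (a, c) contributes 0 new; branch {b=T, c=F, d=T, e=F} (a) contributes 0 new; branch {b=T, c=F, e=F} (a, d) contributes 0 new; branch {b=F, c=T, d=F, e=T} (a) contributes 0 new; branch {b=F, c=T, d=F} (a, e) contributes 0 new; branch {b=F, c=T, d=F} (a, e) contributes 0 new; branch {b=T, c=T, d=T, e=F} (a) contributes 0 new; branch {b=T, c=T, d=T} (a, e) contributes 0 new. Total: 32.

32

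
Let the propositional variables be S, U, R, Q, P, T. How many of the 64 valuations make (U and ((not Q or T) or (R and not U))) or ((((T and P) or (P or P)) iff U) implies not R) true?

54

Initial set: {((U and ((not Q or T) or (R and not U))) or ((((T and P) or (P or P)) iff U) implies not R))}.
((U and ((not Q or T) or (R and not U))) or ((((T and P) or (P or P)) iff U) implies not R)): β-rule — branch into (U and ((not Q or T) or (R and not U)))  //  ((((T and P) or (P or P)) iff U) implies not R).
  branch 1 (add (U and ((not Q or T) or (R and not U)))):
    (U and ((not Q or T) or (R and not U))): α-rule — add U, ((not Q or T) or (R and not U)).
    ((not Q or T) or (R and not U)): β-rule — branch into (not Q or T)  //  (R and not U).
      branch 1.1 (add (not Q or T)):
        (not Q or T): β-rule — branch into not Q  //  T.
          branch 1.1.1 (add not Q):
            ○ open, literals {Q=F, U=T}.
          branch 1.1.2 (add T):
            ○ open, literals {T=T, U=T}.
      branch 1.2 (add (R and not U)):
        (R and not U): α-rule — add R, not U.
        × closes — contains both U and not U.
  branch 2 (add ((((T and P) or (P or P)) iff U) implies not R)):
    ((((T and P) or (P or P)) iff U) implies not R): β-rule — branch into not (((T and P) or (P or P)) iff U)  //  not R.
      branch 2.1 (add not (((T and P) or (P or P)) iff U)):
        not (((T and P) or (P or P)) iff U): β-rule — branch into ((T and P) or (P or P)), not U  //  not ((T and P) or (P or P)), U.
          branch 2.1.1 (add ((T and P) or (P or P)), not U):
            ((T and P) or (P or P)): β-rule — branch into (T and P)  //  (P or P).
              branch 2.1.1.1 (add (T and P)):
                (T and P): α-rule — add T, P.
                ○ open, literals {P=T, T=T, U=F}.
              branch 2.1.1.2 (add (P or P)):
                (P or P): β-rule — branch into P  //  P.
                  branch 2.1.1.2.1 (add P):
                    ○ open, literals {P=T, U=F}.
                  branch 2.1.1.2.2 (add P):
                    ○ open, literals {P=T, U=F}.
          branch 2.1.2 (add not ((T and P) or (P or P)), U):
            not ((T and P) or (P or P)): α-rule — add not (T and P), not (P or P).
            not (P or P): α-rule — add not P, not P.
            not (T and P): β-rule — branch into not T  //  not P.
              branch 2.1.2.1 (add not T):
                ○ open, literals {P=F, T=F, U=T}.
              branch 2.1.2.2 (add not P):
                ○ open, literals {P=F, U=T}.
      branch 2.2 (add not R):
        ○ open, literals {R=F}.
1 branch closed, 8 open.
Each open branch fixes some atoms; the unmentioned ones are free. Counting distinct full assignments: branch {Q=F, U=T} (S, R, P, T) contributes 16 new; branch {T=T, U=T} (S, R, Q, P) contributes 8 new; branch {P=T, T=T, U=F} (S, R, Q) contributes 8 new; branch {P=T, U=F} (S, R, Q, T) contributes 8 new; branch {P=T, U=F} (S, R, Q, T) contributes 0 new; branch {P=F, T=F, U=T} (S, R, Q) contributes 4 new; branch {P=F, U=T} (S, R, Q, T) contributes 0 new; branch {R=F} (S, U, Q, P, T) contributes 10 new. Total: 54.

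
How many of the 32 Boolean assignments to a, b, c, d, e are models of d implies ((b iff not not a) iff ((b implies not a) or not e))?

22

Initial set: {T (d implies ((b iff not not a) iff ((b implies not a) or not e)))}.
T (d implies ((b iff not not a) iff ((b implies not a) or not e))): β-rule — branch into F d  //  T ((b iff not not a) iff ((b implies not a) or not e)).
  branch 1 (add F d):
    ○ open, literals {d=F}.
  branch 2 (add T ((b iff not not a) iff ((b implies not a) or not e))):
    T ((b iff not not a) iff ((b implies not a) or not e)): β-rule — branch into T (b iff not not a), T ((b implies not a) or not e)  //  F (b iff not not a), F ((b implies not a) or not e).
      branch 2.1 (add T (b iff not not a), T ((b implies not a) or not e)):
        T (b iff not not a): β-rule — branch into T b, T not not a  //  F b, F not not a.
          branch 2.1.1 (add T b, T not not a):
            T not not a: drop double negation, giving T a.
            T ((b implies not a) or not e): β-rule — branch into T (b implies not a)  //  T not e.
              branch 2.1.1.1 (add T (b implies not a)):
                T (b implies not a): β-rule — branch into F b  //  T not a.
                  branch 2.1.1.1.1 (add F b):
                    × closes — contains both b and not b.
                  branch 2.1.1.1.2 (add T not a):
                    × closes — contains both a and not a.
              branch 2.1.1.2 (add T not e):
                ○ open, literals {a=T, b=T, e=F}.
          branch 2.1.2 (add F b, F not not a):
            F not not a: drop double negation, giving F a.
            T ((b implies not a) or not e): β-rule — branch into T (b implies not a)  //  T not e.
              branch 2.1.2.1 (add T (b implies not a)):
                T (b implies not a): β-rule — branch into F b  //  T not a.
                  branch 2.1.2.1.1 (add F b):
                    ○ open, literals {a=F, b=F}.
                  branch 2.1.2.1.2 (add T not a):
                    ○ open, literals {a=F, b=F}.
              branch 2.1.2.2 (add T not e):
                ○ open, literals {a=F, b=F, e=F}.
      branch 2.2 (add F (b iff not not a), F ((b implies not a) or not e)):
        F ((b implies not a) or not e): α-rule — add F (b implies not a), F not e.
        F (b implies not a): α-rule — add T b, F not a.
        F (b iff not not a): β-rule — branch into T b, F not not a  //  F b, T not not a.
          branch 2.2.1 (add T b, F not not a):
            F not not a: drop double negation, giving F a.
            × closes — contains both a and not a.
          branch 2.2.2 (add F b, T not not a):
            × closes — contains both b and not b.
4 branches closed, 5 open.
Each open branch fixes some atoms; the unmentioned ones are free. Counting distinct full assignments: branch {d=F} (a, b, c, e) contributes 16 new; branch {a=T, b=T, e=F} (c, d) contributes 2 new; branch {a=F, b=F} (c, d, e) contributes 4 new; branch {a=F, b=F} (c, d, e) contributes 0 new; branch {a=F, b=F, e=F} (c, d) contributes 0 new. Total: 22.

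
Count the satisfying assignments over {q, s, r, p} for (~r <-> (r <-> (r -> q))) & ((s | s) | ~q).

4

Initial set: {((~r <-> (r <-> (r -> q))) & ((s | s) | ~q))}.
((~r <-> (r <-> (r -> q))) & ((s | s) | ~q)): α-rule — add (~r <-> (r <-> (r -> q))), ((s | s) | ~q).
(~r <-> (r <-> (r -> q))): β-rule — branch into ~r, (r <-> (r -> q))  //  ~~r, ~(r <-> (r -> q)).
  branch 1 (add ~r, (r <-> (r -> q))):
    ((s | s) | ~q): β-rule — branch into (s | s)  //  ~q.
      branch 1.1 (add (s | s)):
        (r <-> (r -> q)): β-rule — branch into r, (r -> q)  //  ~r, ~(r -> q).
          branch 1.1.1 (add r, (r -> q)):
            × closes — contains both r and ~r.
          branch 1.1.2 (add ~r, ~(r -> q)):
            ~(r -> q): α-rule — add r, ~q.
            × closes — contains both r and ~r.
      branch 1.2 (add ~q):
        (r <-> (r -> q)): β-rule — branch into r, (r -> q)  //  ~r, ~(r -> q).
          branch 1.2.1 (add r, (r -> q)):
            × closes — contains both r and ~r.
          branch 1.2.2 (add ~r, ~(r -> q)):
            ~(r -> q): α-rule — add r, ~q.
            × closes — contains both r and ~r.
  branch 2 (add ~~r, ~(r <-> (r -> q))):
    ((s | s) | ~q): β-rule — branch into (s | s)  //  ~q.
      branch 2.1 (add (s | s)):
        ~(r <-> (r -> q)): β-rule — branch into r, ~(r -> q)  //  ~r, (r -> q).
          branch 2.1.1 (add r, ~(r -> q)):
            ~(r -> q): α-rule — add r, ~q.
            (s | s): β-rule — branch into s  //  s.
              branch 2.1.1.1 (add s):
                ○ open, literals {q=0, r=1, s=1}.
              branch 2.1.1.2 (add s):
                ○ open, literals {q=0, r=1, s=1}.
          branch 2.1.2 (add ~r, (r -> q)):
            × closes — contains both r and ~r.
      branch 2.2 (add ~q):
        ~(r <-> (r -> q)): β-rule — branch into r, ~(r -> q)  //  ~r, (r -> q).
          branch 2.2.1 (add r, ~(r -> q)):
            ~(r -> q): α-rule — add r, ~q.
            ○ open, literals {q=0, r=1}.
          branch 2.2.2 (add ~r, (r -> q)):
            × closes — contains both r and ~r.
6 branches closed, 3 open.
Each open branch fixes some atoms; the unmentioned ones are free. Counting distinct full assignments: branch {q=0, r=1, s=1} (p) contributes 2 new; branch {q=0, r=1, s=1} (p) contributes 0 new; branch {q=0, r=1} (s, p) contributes 2 new. Total: 4.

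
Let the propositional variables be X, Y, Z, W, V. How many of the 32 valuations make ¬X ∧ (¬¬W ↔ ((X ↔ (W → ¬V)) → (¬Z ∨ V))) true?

Initial set: {T (¬X ∧ (¬¬W ↔ ((X ↔ (W → ¬V)) → (¬Z ∨ V))))}.
T (¬X ∧ (¬¬W ↔ ((X ↔ (W → ¬V)) → (¬Z ∨ V)))): α-rule — add T ¬X, T (¬¬W ↔ ((X ↔ (W → ¬V)) → (¬Z ∨ V))).
T (¬¬W ↔ ((X ↔ (W → ¬V)) → (¬Z ∨ V))): β-rule — branch into T ¬¬W, T ((X ↔ (W → ¬V)) → (¬Z ∨ V))  //  F ¬¬W, F ((X ↔ (W → ¬V)) → (¬Z ∨ V)).
  branch 1 (add T ¬¬W, T ((X ↔ (W → ¬V)) → (¬Z ∨ V))):
    T ¬¬W: drop double negation, giving T W.
    T ((X ↔ (W → ¬V)) → (¬Z ∨ V)): β-rule — branch into F (X ↔ (W → ¬V))  //  T (¬Z ∨ V).
      branch 1.1 (add F (X ↔ (W → ¬V))):
        F (X ↔ (W → ¬V)): β-rule — branch into T X, F (W → ¬V)  //  F X, T (W → ¬V).
          branch 1.1.1 (add T X, F (W → ¬V)):
            × closes — contains both X and ¬X.
          branch 1.1.2 (add F X, T (W → ¬V)):
            T (W → ¬V): β-rule — branch into F W  //  T ¬V.
              branch 1.1.2.1 (add F W):
                × closes — contains both W and ¬W.
              branch 1.1.2.2 (add T ¬V):
                ○ open, literals {V=F, W=T, X=F}.
      branch 1.2 (add T (¬Z ∨ V)):
        T (¬Z ∨ V): β-rule — branch into T ¬Z  //  T V.
          branch 1.2.1 (add T ¬Z):
            ○ open, literals {W=T, X=F, Z=F}.
          branch 1.2.2 (add T V):
            ○ open, literals {V=T, W=T, X=F}.
  branch 2 (add F ¬¬W, F ((X ↔ (W → ¬V)) → (¬Z ∨ V))):
    F ¬¬W: drop double negation, giving F W.
    F ((X ↔ (W → ¬V)) → (¬Z ∨ V)): α-rule — add T (X ↔ (W → ¬V)), F (¬Z ∨ V).
    F (¬Z ∨ V): α-rule — add F ¬Z, F V.
    T (X ↔ (W → ¬V)): β-rule — branch into T X, T (W → ¬V)  //  F X, F (W → ¬V).
      branch 2.1 (add T X, T (W → ¬V)):
        × closes — contains both X and ¬X.
      branch 2.2 (add F X, F (W → ¬V)):
        F (W → ¬V): α-rule — add T W, F ¬V.
        × closes — contains both W and ¬W.
4 branches closed, 3 open.
Each open branch fixes some atoms; the unmentioned ones are free. Counting distinct full assignments: branch {V=F, W=T, X=F} (Y, Z) contributes 4 new; branch {W=T, X=F, Z=F} (Y, V) contributes 2 new; branch {V=T, W=T, X=F} (Y, Z) contributes 2 new. Total: 8.

8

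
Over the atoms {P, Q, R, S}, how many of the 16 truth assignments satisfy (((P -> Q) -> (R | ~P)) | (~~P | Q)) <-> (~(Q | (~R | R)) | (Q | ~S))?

Initial set: {((((P -> Q) -> (R | ~P)) | (~~P | Q)) <-> (~(Q | (~R | R)) | (Q | ~S)))}.
((((P -> Q) -> (R | ~P)) | (~~P | Q)) <-> (~(Q | (~R | R)) | (Q | ~S))): β-rule — branch into (((P -> Q) -> (R | ~P)) | (~~P | Q)), (~(Q | (~R | R)) | (Q | ~S))  //  ~(((P -> Q) -> (R | ~P)) | (~~P | Q)), ~(~(Q | (~R | R)) | (Q | ~S)).
  branch 1 (add (((P -> Q) -> (R | ~P)) | (~~P | Q)), (~(Q | (~R | R)) | (Q | ~S))):
    (((P -> Q) -> (R | ~P)) | (~~P | Q)): β-rule — branch into ((P -> Q) -> (R | ~P))  //  (~~P | Q).
      branch 1.1 (add ((P -> Q) -> (R | ~P))):
        (~(Q | (~R | R)) | (Q | ~S)): β-rule — branch into ~(Q | (~R | R))  //  (Q | ~S).
          branch 1.1.1 (add ~(Q | (~R | R))):
            ~(Q | (~R | R)): α-rule — add ~Q, ~(~R | R).
            ~(~R | R): α-rule — add ~~R, ~R.
            × closes — contains both R and ~R.
          branch 1.1.2 (add (Q | ~S)):
            ((P -> Q) -> (R | ~P)): β-rule — branch into ~(P -> Q)  //  (R | ~P).
              branch 1.1.2.1 (add ~(P -> Q)):
                ~(P -> Q): α-rule — add P, ~Q.
                (Q | ~S): β-rule — branch into Q  //  ~S.
                  branch 1.1.2.1.1 (add Q):
                    × closes — contains both Q and ~Q.
                  branch 1.1.2.1.2 (add ~S):
                    ○ open, literals {P=T, Q=F, S=F}.
              branch 1.1.2.2 (add (R | ~P)):
                (Q | ~S): β-rule — branch into Q  //  ~S.
                  branch 1.1.2.2.1 (add Q):
                    (R | ~P): β-rule — branch into R  //  ~P.
                      branch 1.1.2.2.1.1 (add R):
                        ○ open, literals {Q=T, R=T}.
                      branch 1.1.2.2.1.2 (add ~P):
                        ○ open, literals {P=F, Q=T}.
                  branch 1.1.2.2.2 (add ~S):
                    (R | ~P): β-rule — branch into R  //  ~P.
                      branch 1.1.2.2.2.1 (add R):
                        ○ open, literals {R=T, S=F}.
                      branch 1.1.2.2.2.2 (add ~P):
                        ○ open, literals {P=F, S=F}.
      branch 1.2 (add (~~P | Q)):
        (~(Q | (~R | R)) | (Q | ~S)): β-rule — branch into ~(Q | (~R | R))  //  (Q | ~S).
          branch 1.2.1 (add ~(Q | (~R | R))):
            ~(Q | (~R | R)): α-rule — add ~Q, ~(~R | R).
            ~(~R | R): α-rule — add ~~R, ~R.
            × closes — contains both R and ~R.
          branch 1.2.2 (add (Q | ~S)):
            (~~P | Q): β-rule — branch into ~~P  //  Q.
              branch 1.2.2.1 (add ~~P):
                ~~P: drop double negation, giving P.
                (Q | ~S): β-rule — branch into Q  //  ~S.
                  branch 1.2.2.1.1 (add Q):
                    ○ open, literals {P=T, Q=T}.
                  branch 1.2.2.1.2 (add ~S):
                    ○ open, literals {P=T, S=F}.
              branch 1.2.2.2 (add Q):
                (Q | ~S): β-rule — branch into Q  //  ~S.
                  branch 1.2.2.2.1 (add Q):
                    ○ open, literals {Q=T}.
                  branch 1.2.2.2.2 (add ~S):
                    ○ open, literals {Q=T, S=F}.
  branch 2 (add ~(((P -> Q) -> (R | ~P)) | (~~P | Q)), ~(~(Q | (~R | R)) | (Q | ~S))):
    ~(((P -> Q) -> (R | ~P)) | (~~P | Q)): α-rule — add ~((P -> Q) -> (R | ~P)), ~(~~P | Q).
    ~(~(Q | (~R | R)) | (Q | ~S)): α-rule — add ~~(Q | (~R | R)), ~(Q | ~S).
    ~((P -> Q) -> (R | ~P)): α-rule — add (P -> Q), ~(R | ~P).
    ~(~~P | Q): α-rule — add ~~~P, ~Q.
    ~(Q | ~S): α-rule — add ~Q, ~~S.
    ~(R | ~P): α-rule — add ~R, ~~P.
    ~~~P: drop double negation, giving ~P.
    × closes — contains both P and ~P.
4 branches closed, 9 open.
Each open branch fixes some atoms; the unmentioned ones are free. Counting distinct full assignments: branch {P=T, Q=F, S=F} (R) contributes 2 new; branch {Q=T, R=T} (P, S) contributes 4 new; branch {P=F, Q=T} (R, S) contributes 2 new; branch {R=T, S=F} (P, Q) contributes 1 new; branch {P=F, S=F} (Q, R) contributes 1 new; branch {P=T, Q=T} (R, S) contributes 2 new; branch {P=T, S=F} (Q, R) contributes 0 new; branch {Q=T} (P, R, S) contributes 0 new; branch {Q=T, S=F} (P, R) contributes 0 new. Total: 12.

12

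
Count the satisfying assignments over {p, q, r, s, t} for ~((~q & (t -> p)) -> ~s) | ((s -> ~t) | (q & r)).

28

Initial set: {(~((~q & (t -> p)) -> ~s) | ((s -> ~t) | (q & r)))}.
(~((~q & (t -> p)) -> ~s) | ((s -> ~t) | (q & r))): β-rule — branch into ~((~q & (t -> p)) -> ~s)  //  ((s -> ~t) | (q & r)).
  branch 1 (add ~((~q & (t -> p)) -> ~s)):
    ~((~q & (t -> p)) -> ~s): α-rule — add (~q & (t -> p)), ~~s.
    (~q & (t -> p)): α-rule — add ~q, (t -> p).
    (t -> p): β-rule — branch into ~t  //  p.
      branch 1.1 (add ~t):
        ○ open, literals {q=F, s=T, t=F}.
      branch 1.2 (add p):
        ○ open, literals {p=T, q=F, s=T}.
  branch 2 (add ((s -> ~t) | (q & r))):
    ((s -> ~t) | (q & r)): β-rule — branch into (s -> ~t)  //  (q & r).
      branch 2.1 (add (s -> ~t)):
        (s -> ~t): β-rule — branch into ~s  //  ~t.
          branch 2.1.1 (add ~s):
            ○ open, literals {s=F}.
          branch 2.1.2 (add ~t):
            ○ open, literals {t=F}.
      branch 2.2 (add (q & r)):
        (q & r): α-rule — add q, r.
        ○ open, literals {q=T, r=T}.
0 branches closed, 5 open.
Each open branch fixes some atoms; the unmentioned ones are free. Counting distinct full assignments: branch {q=F, s=T, t=F} (p, r) contributes 4 new; branch {p=T, q=F, s=T} (r, t) contributes 2 new; branch {s=F} (p, q, r, t) contributes 16 new; branch {t=F} (p, q, r, s) contributes 4 new; branch {q=T, r=T} (p, s, t) contributes 2 new. Total: 28.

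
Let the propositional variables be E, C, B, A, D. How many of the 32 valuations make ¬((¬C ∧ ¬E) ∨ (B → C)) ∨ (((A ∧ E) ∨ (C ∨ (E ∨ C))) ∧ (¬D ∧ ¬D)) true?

Initial set: {(¬((¬C ∧ ¬E) ∨ (B → C)) ∨ (((A ∧ E) ∨ (C ∨ (E ∨ C))) ∧ (¬D ∧ ¬D)))}.
(¬((¬C ∧ ¬E) ∨ (B → C)) ∨ (((A ∧ E) ∨ (C ∨ (E ∨ C))) ∧ (¬D ∧ ¬D))): β-rule — branch into ¬((¬C ∧ ¬E) ∨ (B → C))  //  (((A ∧ E) ∨ (C ∨ (E ∨ C))) ∧ (¬D ∧ ¬D)).
  branch 1 (add ¬((¬C ∧ ¬E) ∨ (B → C))):
    ¬((¬C ∧ ¬E) ∨ (B → C)): α-rule — add ¬(¬C ∧ ¬E), ¬(B → C).
    ¬(B → C): α-rule — add B, ¬C.
    ¬(¬C ∧ ¬E): β-rule — branch into ¬¬C  //  ¬¬E.
      branch 1.1 (add ¬¬C):
        × closes — contains both C and ¬C.
      branch 1.2 (add ¬¬E):
        ○ open, literals {B=1, C=0, E=1}.
  branch 2 (add (((A ∧ E) ∨ (C ∨ (E ∨ C))) ∧ (¬D ∧ ¬D))):
    (((A ∧ E) ∨ (C ∨ (E ∨ C))) ∧ (¬D ∧ ¬D)): α-rule — add ((A ∧ E) ∨ (C ∨ (E ∨ C))), (¬D ∧ ¬D).
    (¬D ∧ ¬D): α-rule — add ¬D, ¬D.
    ((A ∧ E) ∨ (C ∨ (E ∨ C))): β-rule — branch into (A ∧ E)  //  (C ∨ (E ∨ C)).
      branch 2.1 (add (A ∧ E)):
        (A ∧ E): α-rule — add A, E.
        ○ open, literals {A=1, D=0, E=1}.
      branch 2.2 (add (C ∨ (E ∨ C))):
        (C ∨ (E ∨ C)): β-rule — branch into C  //  (E ∨ C).
          branch 2.2.1 (add C):
            ○ open, literals {C=1, D=0}.
          branch 2.2.2 (add (E ∨ C)):
            (E ∨ C): β-rule — branch into E  //  C.
              branch 2.2.2.1 (add E):
                ○ open, literals {D=0, E=1}.
              branch 2.2.2.2 (add C):
                ○ open, literals {C=1, D=0}.
1 branch closed, 5 open.
Each open branch fixes some atoms; the unmentioned ones are free. Counting distinct full assignments: branch {B=1, C=0, E=1} (A, D) contributes 4 new; branch {A=1, D=0, E=1} (C, B) contributes 3 new; branch {C=1, D=0} (E, B, A) contributes 6 new; branch {D=0, E=1} (C, B, A) contributes 1 new; branch {C=1, D=0} (E, B, A) contributes 0 new. Total: 14.

14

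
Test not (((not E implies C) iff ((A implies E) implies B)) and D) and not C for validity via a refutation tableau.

Not valid

Assume the negation and expand:
Initial set: {not (not (((not E implies C) iff ((A implies E) implies B)) and D) and not C)}.
not (not (((not E implies C) iff ((A implies E) implies B)) and D) and not C): β-rule — branch into not not (((not E implies C) iff ((A implies E) implies B)) and D)  //  not not C.
  branch 1 (add not not (((not E implies C) iff ((A implies E) implies B)) and D)):
    not not (((not E implies C) iff ((A implies E) implies B)) and D): α-rule — add ((not E implies C) iff ((A implies E) implies B)), D.
    ((not E implies C) iff ((A implies E) implies B)): β-rule — branch into (not E implies C), ((A implies E) implies B)  //  not (not E implies C), not ((A implies E) implies B).
      branch 1.1 (add (not E implies C), ((A implies E) implies B)):
        (not E implies C): β-rule — branch into not not E  //  C.
          branch 1.1.1 (add not not E):
            ((A implies E) implies B): β-rule — branch into not (A implies E)  //  B.
              branch 1.1.1.1 (add not (A implies E)):
                not (A implies E): α-rule — add A, not E.
                × closes — contains both E and not E.
              branch 1.1.1.2 (add B):
                ○ open, literals {B=T, D=T, E=T}.
          branch 1.1.2 (add C):
            ((A implies E) implies B): β-rule — branch into not (A implies E)  //  B.
              branch 1.1.2.1 (add not (A implies E)):
                not (A implies E): α-rule — add A, not E.
                ○ open, literals {A=T, C=T, D=T, E=F}.
              branch 1.1.2.2 (add B):
                ○ open, literals {B=T, C=T, D=T}.
      branch 1.2 (add not (not E implies C), not ((A implies E) implies B)):
        not (not E implies C): α-rule — add not E, not C.
        not ((A implies E) implies B): α-rule — add (A implies E), not B.
        (A implies E): β-rule — branch into not A  //  E.
          branch 1.2.1 (add not A):
            ○ open, literals {A=F, B=F, C=F, D=T, E=F}.
          branch 1.2.2 (add E):
            × closes — contains both E and not E.
  branch 2 (add not not C):
    ○ open, literals {C=T}.
2 branches closed, 5 open.
An open branch gives a countermodel: B=T, D=T, E=T (unmentioned atoms arbitrary); under it the original formula is false.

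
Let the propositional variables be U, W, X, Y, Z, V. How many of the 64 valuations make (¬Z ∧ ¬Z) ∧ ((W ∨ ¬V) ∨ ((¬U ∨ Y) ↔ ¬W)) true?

30

Initial set: {((¬Z ∧ ¬Z) ∧ ((W ∨ ¬V) ∨ ((¬U ∨ Y) ↔ ¬W)))}.
((¬Z ∧ ¬Z) ∧ ((W ∨ ¬V) ∨ ((¬U ∨ Y) ↔ ¬W))): α-rule — add (¬Z ∧ ¬Z), ((W ∨ ¬V) ∨ ((¬U ∨ Y) ↔ ¬W)).
(¬Z ∧ ¬Z): α-rule — add ¬Z, ¬Z.
((W ∨ ¬V) ∨ ((¬U ∨ Y) ↔ ¬W)): β-rule — branch into (W ∨ ¬V)  //  ((¬U ∨ Y) ↔ ¬W).
  branch 1 (add (W ∨ ¬V)):
    (W ∨ ¬V): β-rule — branch into W  //  ¬V.
      branch 1.1 (add W):
        ○ open, literals {W=true, Z=false}.
      branch 1.2 (add ¬V):
        ○ open, literals {V=false, Z=false}.
  branch 2 (add ((¬U ∨ Y) ↔ ¬W)):
    ((¬U ∨ Y) ↔ ¬W): β-rule — branch into (¬U ∨ Y), ¬W  //  ¬(¬U ∨ Y), ¬¬W.
      branch 2.1 (add (¬U ∨ Y), ¬W):
        (¬U ∨ Y): β-rule — branch into ¬U  //  Y.
          branch 2.1.1 (add ¬U):
            ○ open, literals {U=false, W=false, Z=false}.
          branch 2.1.2 (add Y):
            ○ open, literals {W=false, Y=true, Z=false}.
      branch 2.2 (add ¬(¬U ∨ Y), ¬¬W):
        ¬(¬U ∨ Y): α-rule — add ¬¬U, ¬Y.
        ○ open, literals {U=true, W=true, Y=false, Z=false}.
0 branches closed, 5 open.
Each open branch fixes some atoms; the unmentioned ones are free. Counting distinct full assignments: branch {W=true, Z=false} (U, X, Y, V) contributes 16 new; branch {V=false, Z=false} (U, W, X, Y) contributes 8 new; branch {U=false, W=false, Z=false} (X, Y, V) contributes 4 new; branch {W=false, Y=true, Z=false} (U, X, V) contributes 2 new; branch {U=true, W=true, Y=false, Z=false} (X, V) contributes 0 new. Total: 30.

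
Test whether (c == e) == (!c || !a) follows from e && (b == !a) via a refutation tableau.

Initial set: {T (e && (b == !a)); F ((c == e) == (!c || !a))}.
T (e && (b == !a)): α-rule — add T e, T (b == !a).
F ((c == e) == (!c || !a)): β-rule — branch into T (c == e), F (!c || !a)  //  F (c == e), T (!c || !a).
  branch 1 (add T (c == e), F (!c || !a)):
    F (!c || !a): α-rule — add F !c, F !a.
    T (b == !a): β-rule — branch into T b, T !a  //  F b, F !a.
      branch 1.1 (add T b, T !a):
        × closes — contains both a and !a.
      branch 1.2 (add F b, F !a):
        T (c == e): β-rule — branch into T c, T e  //  F c, F e.
          branch 1.2.1 (add T c, T e):
            ○ open, literals {a=1, b=0, c=1, e=1}.
          branch 1.2.2 (add F c, F e):
            × closes — contains both c and !c.
  branch 2 (add F (c == e), T (!c || !a)):
    T (b == !a): β-rule — branch into T b, T !a  //  F b, F !a.
      branch 2.1 (add T b, T !a):
        F (c == e): β-rule — branch into T c, F e  //  F c, T e.
          branch 2.1.1 (add T c, F e):
            × closes — contains both e and !e.
          branch 2.1.2 (add F c, T e):
            T (!c || !a): β-rule — branch into T !c  //  T !a.
              branch 2.1.2.1 (add T !c):
                ○ open, literals {a=0, b=1, c=0, e=1}.
              branch 2.1.2.2 (add T !a):
                ○ open, literals {a=0, b=1, c=0, e=1}.
      branch 2.2 (add F b, F !a):
        F (c == e): β-rule — branch into T c, F e  //  F c, T e.
          branch 2.2.1 (add T c, F e):
            × closes — contains both e and !e.
          branch 2.2.2 (add F c, T e):
            T (!c || !a): β-rule — branch into T !c  //  T !a.
              branch 2.2.2.1 (add T !c):
                ○ open, literals {a=1, b=0, c=0, e=1}.
              branch 2.2.2.2 (add T !a):
                × closes — contains both a and !a.
5 branches closed, 4 open.
An open branch gives a countermodel: a=1, b=0, c=1, e=1 (unmentioned atoms arbitrary); the premises hold there but the conclusion fails.

No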